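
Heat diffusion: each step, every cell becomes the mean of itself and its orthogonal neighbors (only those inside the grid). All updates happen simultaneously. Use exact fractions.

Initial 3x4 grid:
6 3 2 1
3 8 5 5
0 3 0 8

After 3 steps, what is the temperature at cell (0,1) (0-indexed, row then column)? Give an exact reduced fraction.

Answer: 397/100

Derivation:
Step 1: cell (0,1) = 19/4
Step 2: cell (0,1) = 159/40
Step 3: cell (0,1) = 397/100
Full grid after step 3:
  2873/720 397/100 13397/3600 1565/432
  18031/4800 3787/1000 963/250 6267/1600
  199/60 8453/2400 27719/7200 869/216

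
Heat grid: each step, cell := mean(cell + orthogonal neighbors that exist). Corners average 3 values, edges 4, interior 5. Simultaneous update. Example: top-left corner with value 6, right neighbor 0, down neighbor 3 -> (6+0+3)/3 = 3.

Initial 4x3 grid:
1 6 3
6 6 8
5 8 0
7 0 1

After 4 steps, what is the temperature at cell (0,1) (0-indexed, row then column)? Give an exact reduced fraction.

Answer: 11177/2250

Derivation:
Step 1: cell (0,1) = 4
Step 2: cell (0,1) = 26/5
Step 3: cell (0,1) = 1409/300
Step 4: cell (0,1) = 11177/2250
Full grid after step 4:
  156553/32400 11177/2250 38207/8100
  134839/27000 46377/10000 126089/27000
  27217/6000 402043/90000 13208/3375
  5269/1200 412621/108000 59669/16200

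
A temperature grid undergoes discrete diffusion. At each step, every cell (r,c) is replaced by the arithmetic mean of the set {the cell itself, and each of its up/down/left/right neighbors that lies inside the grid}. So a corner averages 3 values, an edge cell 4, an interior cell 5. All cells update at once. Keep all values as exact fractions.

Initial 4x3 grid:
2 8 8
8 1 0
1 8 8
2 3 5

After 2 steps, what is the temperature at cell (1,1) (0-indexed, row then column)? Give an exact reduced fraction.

Answer: 106/25

Derivation:
Step 1: cell (1,1) = 5
Step 2: cell (1,1) = 106/25
Full grid after step 2:
  55/12 253/48 43/9
  75/16 106/25 119/24
  279/80 237/50 571/120
  15/4 481/120 181/36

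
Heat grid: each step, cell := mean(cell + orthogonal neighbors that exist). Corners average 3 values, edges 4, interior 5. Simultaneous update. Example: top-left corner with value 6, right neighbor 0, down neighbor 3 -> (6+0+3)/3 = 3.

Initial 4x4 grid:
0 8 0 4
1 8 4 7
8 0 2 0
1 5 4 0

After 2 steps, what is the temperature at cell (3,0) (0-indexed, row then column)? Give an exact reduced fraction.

Step 1: cell (3,0) = 14/3
Step 2: cell (3,0) = 29/9
Full grid after step 2:
  15/4 19/5 119/30 137/36
  279/80 17/4 363/100 52/15
  961/240 79/25 79/25 7/3
  29/9 871/240 103/48 19/9

Answer: 29/9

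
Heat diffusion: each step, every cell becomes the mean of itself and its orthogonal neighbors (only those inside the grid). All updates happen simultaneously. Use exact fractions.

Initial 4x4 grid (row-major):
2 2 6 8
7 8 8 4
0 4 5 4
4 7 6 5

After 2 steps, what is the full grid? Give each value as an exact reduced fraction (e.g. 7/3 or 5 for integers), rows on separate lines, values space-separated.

Answer: 149/36 599/120 227/40 6
131/30 511/100 147/25 227/40
247/60 5 533/100 209/40
38/9 73/15 107/20 61/12

Derivation:
After step 1:
  11/3 9/2 6 6
  17/4 29/5 31/5 6
  15/4 24/5 27/5 9/2
  11/3 21/4 23/4 5
After step 2:
  149/36 599/120 227/40 6
  131/30 511/100 147/25 227/40
  247/60 5 533/100 209/40
  38/9 73/15 107/20 61/12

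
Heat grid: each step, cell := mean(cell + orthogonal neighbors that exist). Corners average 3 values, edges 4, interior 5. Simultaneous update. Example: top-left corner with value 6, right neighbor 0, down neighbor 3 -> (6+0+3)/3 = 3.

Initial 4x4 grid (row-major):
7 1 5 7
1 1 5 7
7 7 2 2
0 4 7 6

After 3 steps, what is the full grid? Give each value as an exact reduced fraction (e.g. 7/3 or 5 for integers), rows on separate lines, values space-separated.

Answer: 167/48 4597/1200 15943/3600 1073/216
8749/2400 7583/2000 13147/3000 4357/900
27583/7200 1522/375 8851/2000 469/100
547/135 30553/7200 10811/2400 3397/720

Derivation:
After step 1:
  3 7/2 9/2 19/3
  4 3 4 21/4
  15/4 21/5 23/5 17/4
  11/3 9/2 19/4 5
After step 2:
  7/2 7/2 55/12 193/36
  55/16 187/50 427/100 119/24
  937/240 401/100 109/25 191/40
  143/36 1027/240 377/80 14/3
After step 3:
  167/48 4597/1200 15943/3600 1073/216
  8749/2400 7583/2000 13147/3000 4357/900
  27583/7200 1522/375 8851/2000 469/100
  547/135 30553/7200 10811/2400 3397/720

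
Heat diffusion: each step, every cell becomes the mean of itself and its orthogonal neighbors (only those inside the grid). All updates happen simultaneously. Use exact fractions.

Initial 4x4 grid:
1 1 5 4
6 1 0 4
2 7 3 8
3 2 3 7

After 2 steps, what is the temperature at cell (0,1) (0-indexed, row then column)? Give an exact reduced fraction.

Step 1: cell (0,1) = 2
Step 2: cell (0,1) = 61/24
Full grid after step 2:
  43/18 61/24 343/120 65/18
  19/6 131/50 163/50 493/120
  37/12 369/100 381/100 197/40
  127/36 77/24 177/40 61/12

Answer: 61/24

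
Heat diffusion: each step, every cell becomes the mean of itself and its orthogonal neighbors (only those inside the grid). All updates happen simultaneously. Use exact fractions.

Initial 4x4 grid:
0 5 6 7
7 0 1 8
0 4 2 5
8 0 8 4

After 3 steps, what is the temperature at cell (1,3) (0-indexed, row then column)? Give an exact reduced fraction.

Answer: 5953/1200

Derivation:
Step 1: cell (1,3) = 21/4
Step 2: cell (1,3) = 51/10
Step 3: cell (1,3) = 5953/1200
Full grid after step 3:
  301/90 203/60 338/75 1829/360
  57/20 1753/500 3921/1000 5953/1200
  1561/450 4567/1500 2479/600 16223/3600
  442/135 6949/1800 7039/1800 1015/216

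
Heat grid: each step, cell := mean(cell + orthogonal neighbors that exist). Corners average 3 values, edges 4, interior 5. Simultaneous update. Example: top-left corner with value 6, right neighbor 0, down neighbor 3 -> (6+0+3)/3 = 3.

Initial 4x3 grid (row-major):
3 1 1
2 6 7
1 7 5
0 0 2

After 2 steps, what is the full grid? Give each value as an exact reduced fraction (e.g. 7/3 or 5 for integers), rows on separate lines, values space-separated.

Answer: 31/12 247/80 7/2
121/40 189/50 22/5
289/120 92/25 121/30
61/36 523/240 59/18

Derivation:
After step 1:
  2 11/4 3
  3 23/5 19/4
  5/2 19/5 21/4
  1/3 9/4 7/3
After step 2:
  31/12 247/80 7/2
  121/40 189/50 22/5
  289/120 92/25 121/30
  61/36 523/240 59/18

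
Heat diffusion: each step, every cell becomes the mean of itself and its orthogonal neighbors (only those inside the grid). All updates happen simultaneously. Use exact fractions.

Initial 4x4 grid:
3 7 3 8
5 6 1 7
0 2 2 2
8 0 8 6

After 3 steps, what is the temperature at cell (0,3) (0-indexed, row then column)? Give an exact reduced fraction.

Step 1: cell (0,3) = 6
Step 2: cell (0,3) = 61/12
Step 3: cell (0,3) = 3491/720
Full grid after step 3:
  3169/720 527/120 559/120 3491/720
  1819/480 7991/2000 8229/2000 433/96
  25597/7200 4037/1200 4663/1200 30323/7200
  1427/432 6583/1800 6947/1800 1873/432

Answer: 3491/720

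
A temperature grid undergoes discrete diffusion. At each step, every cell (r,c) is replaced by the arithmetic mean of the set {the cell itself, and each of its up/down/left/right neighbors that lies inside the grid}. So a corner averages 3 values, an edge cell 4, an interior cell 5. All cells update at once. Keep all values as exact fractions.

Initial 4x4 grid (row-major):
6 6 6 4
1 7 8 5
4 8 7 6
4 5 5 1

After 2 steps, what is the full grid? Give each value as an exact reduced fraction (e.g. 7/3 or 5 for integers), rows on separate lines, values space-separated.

After step 1:
  13/3 25/4 6 5
  9/2 6 33/5 23/4
  17/4 31/5 34/5 19/4
  13/3 11/2 9/2 4
After step 2:
  181/36 271/48 477/80 67/12
  229/48 591/100 623/100 221/40
  1157/240 23/4 577/100 213/40
  169/36 77/15 26/5 53/12

Answer: 181/36 271/48 477/80 67/12
229/48 591/100 623/100 221/40
1157/240 23/4 577/100 213/40
169/36 77/15 26/5 53/12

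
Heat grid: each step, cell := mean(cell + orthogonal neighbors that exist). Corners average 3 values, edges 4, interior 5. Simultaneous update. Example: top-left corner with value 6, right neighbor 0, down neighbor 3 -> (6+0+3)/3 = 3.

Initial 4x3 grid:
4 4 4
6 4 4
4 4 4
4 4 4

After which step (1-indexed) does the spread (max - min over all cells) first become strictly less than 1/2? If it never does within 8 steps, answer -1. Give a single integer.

Answer: 3

Derivation:
Step 1: max=14/3, min=4, spread=2/3
Step 2: max=271/60, min=4, spread=31/60
Step 3: max=2371/540, min=4, spread=211/540
  -> spread < 1/2 first at step 3
Step 4: max=232897/54000, min=3647/900, spread=14077/54000
Step 5: max=2084407/486000, min=219683/54000, spread=5363/24300
Step 6: max=62060809/14580000, min=122869/30000, spread=93859/583200
Step 7: max=3709474481/874800000, min=199736467/48600000, spread=4568723/34992000
Step 8: max=221732435629/52488000000, min=6013618889/1458000000, spread=8387449/83980800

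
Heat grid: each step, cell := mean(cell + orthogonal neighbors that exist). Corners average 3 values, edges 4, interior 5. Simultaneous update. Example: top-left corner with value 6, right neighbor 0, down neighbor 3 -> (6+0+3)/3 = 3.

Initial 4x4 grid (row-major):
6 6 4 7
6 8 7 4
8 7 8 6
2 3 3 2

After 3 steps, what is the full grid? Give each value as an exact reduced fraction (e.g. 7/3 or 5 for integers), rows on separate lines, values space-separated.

Answer: 4541/720 1867/300 1793/300 1021/180
15151/2400 12499/2000 2979/500 3401/600
41093/7200 17251/3000 32833/6000 9283/1800
5509/1080 35273/7200 34177/7200 9967/2160

Derivation:
After step 1:
  6 6 6 5
  7 34/5 31/5 6
  23/4 34/5 31/5 5
  13/3 15/4 4 11/3
After step 2:
  19/3 31/5 29/5 17/3
  511/80 164/25 156/25 111/20
  1433/240 293/50 141/25 313/60
  83/18 1133/240 1057/240 38/9
After step 3:
  4541/720 1867/300 1793/300 1021/180
  15151/2400 12499/2000 2979/500 3401/600
  41093/7200 17251/3000 32833/6000 9283/1800
  5509/1080 35273/7200 34177/7200 9967/2160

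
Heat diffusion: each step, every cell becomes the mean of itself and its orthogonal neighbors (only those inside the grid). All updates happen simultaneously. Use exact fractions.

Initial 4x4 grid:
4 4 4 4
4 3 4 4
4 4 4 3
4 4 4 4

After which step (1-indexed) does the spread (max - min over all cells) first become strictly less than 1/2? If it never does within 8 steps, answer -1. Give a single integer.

Step 1: max=4, min=11/3, spread=1/3
  -> spread < 1/2 first at step 1
Step 2: max=4, min=449/120, spread=31/120
Step 3: max=947/240, min=6841/1800, spread=523/3600
Step 4: max=9427/2400, min=206053/54000, spread=12109/108000
Step 5: max=843883/216000, min=6200689/1620000, spread=256867/3240000
Step 6: max=25248569/6480000, min=372858689/97200000, spread=2934923/48600000
Step 7: max=251881769/64800000, min=5599803031/1458000000, spread=135073543/2916000000
Step 8: max=22635897121/5832000000, min=336356925371/87480000000, spread=795382861/21870000000

Answer: 1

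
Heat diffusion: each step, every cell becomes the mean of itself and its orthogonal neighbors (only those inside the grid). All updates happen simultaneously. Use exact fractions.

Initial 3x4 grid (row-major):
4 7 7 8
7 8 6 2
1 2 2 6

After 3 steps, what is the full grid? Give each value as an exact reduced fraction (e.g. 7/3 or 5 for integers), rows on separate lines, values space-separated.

After step 1:
  6 13/2 7 17/3
  5 6 5 11/2
  10/3 13/4 4 10/3
After step 2:
  35/6 51/8 145/24 109/18
  61/12 103/20 11/2 39/8
  139/36 199/48 187/48 77/18
After step 3:
  415/72 117/20 863/144 611/108
  3587/720 6301/1200 2037/400 497/96
  1885/432 6139/1440 1283/288 1879/432

Answer: 415/72 117/20 863/144 611/108
3587/720 6301/1200 2037/400 497/96
1885/432 6139/1440 1283/288 1879/432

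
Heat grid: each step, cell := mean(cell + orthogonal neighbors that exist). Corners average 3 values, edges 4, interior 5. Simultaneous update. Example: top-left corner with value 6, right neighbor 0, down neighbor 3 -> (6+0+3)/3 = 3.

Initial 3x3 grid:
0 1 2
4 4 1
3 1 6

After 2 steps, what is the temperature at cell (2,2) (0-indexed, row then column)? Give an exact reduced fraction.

Answer: 113/36

Derivation:
Step 1: cell (2,2) = 8/3
Step 2: cell (2,2) = 113/36
Full grid after step 2:
  37/18 139/80 19/9
  557/240 269/100 189/80
  107/36 331/120 113/36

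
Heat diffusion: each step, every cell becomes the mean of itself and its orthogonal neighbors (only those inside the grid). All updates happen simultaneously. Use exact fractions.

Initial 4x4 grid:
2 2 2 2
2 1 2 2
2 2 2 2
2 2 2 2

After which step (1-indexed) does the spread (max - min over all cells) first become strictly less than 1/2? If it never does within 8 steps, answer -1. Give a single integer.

Step 1: max=2, min=7/4, spread=1/4
  -> spread < 1/2 first at step 1
Step 2: max=2, min=89/50, spread=11/50
Step 3: max=2, min=4433/2400, spread=367/2400
Step 4: max=1187/600, min=20029/10800, spread=1337/10800
Step 5: max=35531/18000, min=606331/324000, spread=33227/324000
Step 6: max=211951/108000, min=18225673/9720000, spread=849917/9720000
Step 7: max=3171467/1620000, min=549485653/291600000, spread=21378407/291600000
Step 8: max=948311657/486000000, min=16529537629/8748000000, spread=540072197/8748000000

Answer: 1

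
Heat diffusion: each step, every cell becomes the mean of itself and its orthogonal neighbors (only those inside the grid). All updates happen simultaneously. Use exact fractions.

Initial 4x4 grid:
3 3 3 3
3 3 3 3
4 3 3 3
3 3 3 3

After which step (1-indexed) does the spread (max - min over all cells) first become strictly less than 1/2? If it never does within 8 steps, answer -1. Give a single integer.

Answer: 1

Derivation:
Step 1: max=10/3, min=3, spread=1/3
  -> spread < 1/2 first at step 1
Step 2: max=391/120, min=3, spread=31/120
Step 3: max=3451/1080, min=3, spread=211/1080
Step 4: max=340843/108000, min=3, spread=16843/108000
Step 5: max=3054643/972000, min=27079/9000, spread=130111/972000
Step 6: max=91122367/29160000, min=1627159/540000, spread=3255781/29160000
Step 7: max=2724753691/874800000, min=1631107/540000, spread=82360351/874800000
Step 8: max=81483316891/26244000000, min=294106441/97200000, spread=2074577821/26244000000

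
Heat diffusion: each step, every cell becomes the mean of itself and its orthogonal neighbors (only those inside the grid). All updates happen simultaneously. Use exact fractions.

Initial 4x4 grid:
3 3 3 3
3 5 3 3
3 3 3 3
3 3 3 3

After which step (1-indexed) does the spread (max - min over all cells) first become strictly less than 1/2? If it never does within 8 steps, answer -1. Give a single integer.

Answer: 2

Derivation:
Step 1: max=7/2, min=3, spread=1/2
Step 2: max=86/25, min=3, spread=11/25
  -> spread < 1/2 first at step 2
Step 3: max=3967/1200, min=3, spread=367/1200
Step 4: max=17771/5400, min=913/300, spread=1337/5400
Step 5: max=527669/162000, min=27469/9000, spread=33227/162000
Step 6: max=15794327/4860000, min=166049/54000, spread=849917/4860000
Step 7: max=471114347/145800000, min=2498533/810000, spread=21378407/145800000
Step 8: max=14088462371/4374000000, min=752688343/243000000, spread=540072197/4374000000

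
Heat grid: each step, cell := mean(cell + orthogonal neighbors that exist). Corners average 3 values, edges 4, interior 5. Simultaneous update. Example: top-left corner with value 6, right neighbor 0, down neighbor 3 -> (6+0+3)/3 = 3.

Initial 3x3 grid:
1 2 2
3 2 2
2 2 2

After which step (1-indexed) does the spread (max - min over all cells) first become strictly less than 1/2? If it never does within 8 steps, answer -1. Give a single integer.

Answer: 2

Derivation:
Step 1: max=7/3, min=7/4, spread=7/12
Step 2: max=32/15, min=23/12, spread=13/60
  -> spread < 1/2 first at step 2
Step 3: max=287/135, min=9373/4800, spread=7483/43200
Step 4: max=224221/108000, min=85343/43200, spread=21727/216000
Step 5: max=2011711/972000, min=11517319/5760000, spread=10906147/155520000
Step 6: max=239480059/116640000, min=311745287/155520000, spread=36295/746496
Step 7: max=3583715837/1749600000, min=18794637589/9331200000, spread=305773/8957952
Step 8: max=857416579381/419904000000, min=1129805694383/559872000000, spread=2575951/107495424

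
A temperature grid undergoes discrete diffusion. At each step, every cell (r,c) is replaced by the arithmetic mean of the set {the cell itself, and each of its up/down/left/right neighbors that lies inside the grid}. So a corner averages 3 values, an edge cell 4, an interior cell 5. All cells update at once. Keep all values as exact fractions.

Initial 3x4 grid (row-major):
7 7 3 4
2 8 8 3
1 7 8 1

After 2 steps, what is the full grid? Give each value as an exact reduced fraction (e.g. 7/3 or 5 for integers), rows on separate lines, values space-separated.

After step 1:
  16/3 25/4 11/2 10/3
  9/2 32/5 6 4
  10/3 6 6 4
After step 2:
  193/36 1409/240 253/48 77/18
  587/120 583/100 279/50 13/3
  83/18 163/30 11/2 14/3

Answer: 193/36 1409/240 253/48 77/18
587/120 583/100 279/50 13/3
83/18 163/30 11/2 14/3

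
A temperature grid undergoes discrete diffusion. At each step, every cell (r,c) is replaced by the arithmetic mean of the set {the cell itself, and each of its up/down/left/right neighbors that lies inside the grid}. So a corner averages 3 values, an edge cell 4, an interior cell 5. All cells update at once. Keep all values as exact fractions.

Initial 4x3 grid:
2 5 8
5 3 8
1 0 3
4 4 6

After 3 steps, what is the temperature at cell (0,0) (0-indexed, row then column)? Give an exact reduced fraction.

Answer: 321/80

Derivation:
Step 1: cell (0,0) = 4
Step 2: cell (0,0) = 15/4
Step 3: cell (0,0) = 321/80
Full grid after step 3:
  321/80 10903/2400 3799/720
  2711/800 4137/1000 3761/800
  2461/800 10261/3000 29999/7200
  2129/720 24509/7200 8177/2160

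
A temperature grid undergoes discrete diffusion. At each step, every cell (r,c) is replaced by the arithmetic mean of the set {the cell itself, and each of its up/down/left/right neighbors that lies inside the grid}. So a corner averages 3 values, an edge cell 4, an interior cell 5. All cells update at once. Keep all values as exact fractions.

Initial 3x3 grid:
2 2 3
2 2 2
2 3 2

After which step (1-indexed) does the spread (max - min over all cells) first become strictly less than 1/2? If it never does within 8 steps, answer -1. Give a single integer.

Answer: 1

Derivation:
Step 1: max=7/3, min=2, spread=1/3
  -> spread < 1/2 first at step 1
Step 2: max=547/240, min=25/12, spread=47/240
Step 3: max=2461/1080, min=171/80, spread=61/432
Step 4: max=146237/64800, min=93233/43200, spread=511/5184
Step 5: max=8735089/3888000, min=5643851/2592000, spread=4309/62208
Step 6: max=521543633/233280000, min=113378099/51840000, spread=36295/746496
Step 7: max=31202643901/13996800000, min=20483249059/9331200000, spread=305773/8957952
Step 8: max=1867713511397/839808000000, min=1231725929473/559872000000, spread=2575951/107495424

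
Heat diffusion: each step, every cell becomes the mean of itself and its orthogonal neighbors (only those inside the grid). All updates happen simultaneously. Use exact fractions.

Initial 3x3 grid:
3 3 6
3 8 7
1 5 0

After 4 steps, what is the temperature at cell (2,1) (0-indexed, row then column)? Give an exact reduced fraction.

Step 1: cell (2,1) = 7/2
Step 2: cell (2,1) = 157/40
Step 3: cell (2,1) = 9679/2400
Step 4: cell (2,1) = 197471/48000
Full grid after step 4:
  181003/43200 484591/108000 614659/129600
  1155451/288000 777443/180000 3971603/864000
  167453/43200 197471/48000 189203/43200

Answer: 197471/48000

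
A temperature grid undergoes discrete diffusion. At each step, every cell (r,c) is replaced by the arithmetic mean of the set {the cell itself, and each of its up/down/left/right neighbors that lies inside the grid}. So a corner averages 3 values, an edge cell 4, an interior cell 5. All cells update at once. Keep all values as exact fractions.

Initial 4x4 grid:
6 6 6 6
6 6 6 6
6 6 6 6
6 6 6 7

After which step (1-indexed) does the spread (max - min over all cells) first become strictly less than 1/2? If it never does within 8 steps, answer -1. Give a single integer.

Answer: 1

Derivation:
Step 1: max=19/3, min=6, spread=1/3
  -> spread < 1/2 first at step 1
Step 2: max=113/18, min=6, spread=5/18
Step 3: max=1337/216, min=6, spread=41/216
Step 4: max=39923/6480, min=6, spread=1043/6480
Step 5: max=1191953/194400, min=6, spread=25553/194400
Step 6: max=35663459/5832000, min=108079/18000, spread=645863/5832000
Step 7: max=1067401691/174960000, min=720971/120000, spread=16225973/174960000
Step 8: max=31970277983/5248800000, min=324701/54000, spread=409340783/5248800000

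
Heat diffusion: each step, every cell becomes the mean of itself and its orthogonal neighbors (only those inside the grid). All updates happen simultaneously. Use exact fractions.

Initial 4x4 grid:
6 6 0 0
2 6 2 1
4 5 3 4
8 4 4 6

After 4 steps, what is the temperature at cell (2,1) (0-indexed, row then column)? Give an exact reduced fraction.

Step 1: cell (2,1) = 22/5
Step 2: cell (2,1) = 111/25
Step 3: cell (2,1) = 25949/6000
Step 4: cell (2,1) = 769967/180000
Full grid after step 4:
  53753/12960 390977/108000 299293/108000 147857/64800
  939229/216000 695659/180000 560087/180000 567041/216000
  992381/216000 769967/180000 26707/7200 723073/216000
  308777/64800 490543/108000 450299/108000 248989/64800

Answer: 769967/180000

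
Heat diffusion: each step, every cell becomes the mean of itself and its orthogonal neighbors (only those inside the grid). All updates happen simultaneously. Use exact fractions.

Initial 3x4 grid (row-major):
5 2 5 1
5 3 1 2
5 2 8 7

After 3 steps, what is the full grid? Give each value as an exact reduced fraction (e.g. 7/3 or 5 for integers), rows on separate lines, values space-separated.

After step 1:
  4 15/4 9/4 8/3
  9/2 13/5 19/5 11/4
  4 9/2 9/2 17/3
After step 2:
  49/12 63/20 187/60 23/9
  151/40 383/100 159/50 893/240
  13/3 39/10 277/60 155/36
After step 3:
  1321/360 709/200 5401/1800 6763/2160
  9613/2400 3567/1000 22157/6000 49543/14400
  1441/360 417/100 7201/1800 9103/2160

Answer: 1321/360 709/200 5401/1800 6763/2160
9613/2400 3567/1000 22157/6000 49543/14400
1441/360 417/100 7201/1800 9103/2160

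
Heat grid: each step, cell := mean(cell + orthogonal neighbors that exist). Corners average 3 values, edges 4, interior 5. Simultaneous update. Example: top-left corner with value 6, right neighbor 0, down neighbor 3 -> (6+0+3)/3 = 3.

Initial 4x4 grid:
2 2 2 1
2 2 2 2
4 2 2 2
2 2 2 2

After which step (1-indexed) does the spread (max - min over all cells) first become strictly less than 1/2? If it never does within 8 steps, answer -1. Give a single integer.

Step 1: max=8/3, min=5/3, spread=1
Step 2: max=151/60, min=31/18, spread=143/180
Step 3: max=1291/540, min=391/216, spread=209/360
Step 4: max=124843/54000, min=11917/6480, spread=19151/40500
  -> spread < 1/2 first at step 4
Step 5: max=1110643/486000, min=1833299/972000, spread=129329/324000
Step 6: max=32738377/14580000, min=55735877/29160000, spread=3246959/9720000
Step 7: max=242903599/109350000, min=67895129/34992000, spread=81950189/291600000
Step 8: max=28824973891/13122000000, min=2058163529/1049760000, spread=2065286519/8748000000

Answer: 4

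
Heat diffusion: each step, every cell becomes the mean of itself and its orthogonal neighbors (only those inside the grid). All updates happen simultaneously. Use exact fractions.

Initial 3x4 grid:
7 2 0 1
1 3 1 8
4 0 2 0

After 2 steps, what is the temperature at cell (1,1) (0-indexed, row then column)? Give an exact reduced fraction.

Answer: 66/25

Derivation:
Step 1: cell (1,1) = 7/5
Step 2: cell (1,1) = 66/25
Full grid after step 2:
  121/36 131/60 49/20 13/6
  203/80 66/25 169/100 349/120
  23/9 91/60 137/60 79/36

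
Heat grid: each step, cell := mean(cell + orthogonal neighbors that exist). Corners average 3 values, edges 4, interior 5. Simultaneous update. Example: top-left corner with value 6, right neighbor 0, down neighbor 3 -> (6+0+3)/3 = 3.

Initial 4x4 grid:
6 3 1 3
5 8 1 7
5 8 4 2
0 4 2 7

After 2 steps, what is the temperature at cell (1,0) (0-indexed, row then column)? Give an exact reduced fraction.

Step 1: cell (1,0) = 6
Step 2: cell (1,0) = 121/24
Full grid after step 2:
  91/18 97/24 431/120 107/36
  121/24 51/10 357/100 967/240
  193/40 111/25 453/100 919/240
  11/3 331/80 889/240 155/36

Answer: 121/24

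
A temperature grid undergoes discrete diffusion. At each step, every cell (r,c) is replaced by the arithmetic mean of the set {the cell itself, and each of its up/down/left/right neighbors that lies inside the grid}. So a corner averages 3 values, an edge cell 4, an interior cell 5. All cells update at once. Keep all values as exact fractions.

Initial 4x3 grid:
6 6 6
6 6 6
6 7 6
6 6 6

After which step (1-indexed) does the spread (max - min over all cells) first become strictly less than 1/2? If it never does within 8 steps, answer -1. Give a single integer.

Answer: 1

Derivation:
Step 1: max=25/4, min=6, spread=1/4
  -> spread < 1/2 first at step 1
Step 2: max=623/100, min=6, spread=23/100
Step 3: max=29611/4800, min=2413/400, spread=131/960
Step 4: max=265751/43200, min=43591/7200, spread=841/8640
Step 5: max=106222051/17280000, min=8733373/1440000, spread=56863/691200
Step 6: max=954654341/155520000, min=78749543/12960000, spread=386393/6220800
Step 7: max=381641723131/62208000000, min=31524358813/5184000000, spread=26795339/497664000
Step 8: max=22878695714129/3732480000000, min=1893326149667/311040000000, spread=254051069/5971968000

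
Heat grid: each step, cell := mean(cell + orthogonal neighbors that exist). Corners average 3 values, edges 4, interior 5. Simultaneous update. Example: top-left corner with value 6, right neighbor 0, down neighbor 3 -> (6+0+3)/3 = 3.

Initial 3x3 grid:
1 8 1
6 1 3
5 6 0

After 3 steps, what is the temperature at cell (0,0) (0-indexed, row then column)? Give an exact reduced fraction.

Answer: 749/180

Derivation:
Step 1: cell (0,0) = 5
Step 2: cell (0,0) = 11/3
Step 3: cell (0,0) = 749/180
Full grid after step 3:
  749/180 16177/4800 151/45
  55181/14400 23047/6000 13627/4800
  9193/2160 3041/900 2351/720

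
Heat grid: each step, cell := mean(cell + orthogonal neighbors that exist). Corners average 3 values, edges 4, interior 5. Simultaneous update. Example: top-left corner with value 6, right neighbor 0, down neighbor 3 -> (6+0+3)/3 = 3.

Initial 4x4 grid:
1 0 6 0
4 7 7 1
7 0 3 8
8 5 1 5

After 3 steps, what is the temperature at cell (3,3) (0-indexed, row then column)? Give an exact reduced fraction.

Step 1: cell (3,3) = 14/3
Step 2: cell (3,3) = 149/36
Step 3: cell (3,3) = 8773/2160
Full grid after step 3:
  7201/2160 25183/7200 24407/7200 473/135
  7357/1800 22567/6000 587/150 27197/7200
  8017/1800 13217/3000 4823/1200 5873/1440
  5267/1080 15629/3600 3001/720 8773/2160

Answer: 8773/2160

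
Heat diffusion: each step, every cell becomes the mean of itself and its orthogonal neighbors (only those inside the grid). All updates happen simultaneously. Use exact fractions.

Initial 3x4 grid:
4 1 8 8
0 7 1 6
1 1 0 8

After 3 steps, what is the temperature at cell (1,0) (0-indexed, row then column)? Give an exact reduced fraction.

Step 1: cell (1,0) = 3
Step 2: cell (1,0) = 11/6
Step 3: cell (1,0) = 4661/1800
Full grid after step 3:
  601/216 13637/3600 8231/1800 12029/2160
  4661/1800 16967/6000 1073/250 23441/4800
  815/432 19099/7200 24199/7200 4787/1080

Answer: 4661/1800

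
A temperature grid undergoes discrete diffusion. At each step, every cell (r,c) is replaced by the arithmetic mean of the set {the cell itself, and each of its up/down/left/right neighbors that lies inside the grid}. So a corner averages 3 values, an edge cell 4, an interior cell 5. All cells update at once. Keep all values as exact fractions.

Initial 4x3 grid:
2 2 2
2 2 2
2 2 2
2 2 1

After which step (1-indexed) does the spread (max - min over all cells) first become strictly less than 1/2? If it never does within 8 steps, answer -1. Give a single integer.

Step 1: max=2, min=5/3, spread=1/3
  -> spread < 1/2 first at step 1
Step 2: max=2, min=31/18, spread=5/18
Step 3: max=2, min=391/216, spread=41/216
Step 4: max=2, min=47623/25920, spread=4217/25920
Step 5: max=14321/7200, min=2901251/1555200, spread=38417/311040
Step 6: max=285403/144000, min=175423789/93312000, spread=1903471/18662400
Step 7: max=8524241/4320000, min=10596450911/5598720000, spread=18038617/223948800
Step 8: max=764673241/388800000, min=638578217149/335923200000, spread=883978523/13436928000

Answer: 1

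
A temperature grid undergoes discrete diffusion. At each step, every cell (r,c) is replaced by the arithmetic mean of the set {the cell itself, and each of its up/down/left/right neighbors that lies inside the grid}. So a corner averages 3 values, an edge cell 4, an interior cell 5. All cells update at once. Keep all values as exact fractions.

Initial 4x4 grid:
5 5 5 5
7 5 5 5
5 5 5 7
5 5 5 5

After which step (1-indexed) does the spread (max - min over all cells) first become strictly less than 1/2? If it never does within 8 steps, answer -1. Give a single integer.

Answer: 3

Derivation:
Step 1: max=17/3, min=5, spread=2/3
Step 2: max=331/60, min=5, spread=31/60
Step 3: max=2911/540, min=185/36, spread=34/135
  -> spread < 1/2 first at step 3
Step 4: max=57563/10800, min=11641/2250, spread=8431/54000
Step 5: max=103087/19440, min=843133/162000, spread=2986/30375
Step 6: max=76928953/14580000, min=423259/81000, spread=742333/14580000
Step 7: max=2305347031/437400000, min=152543801/29160000, spread=268594/6834375
Step 8: max=69038055961/13122000000, min=22918334899/4374000000, spread=2211338/102515625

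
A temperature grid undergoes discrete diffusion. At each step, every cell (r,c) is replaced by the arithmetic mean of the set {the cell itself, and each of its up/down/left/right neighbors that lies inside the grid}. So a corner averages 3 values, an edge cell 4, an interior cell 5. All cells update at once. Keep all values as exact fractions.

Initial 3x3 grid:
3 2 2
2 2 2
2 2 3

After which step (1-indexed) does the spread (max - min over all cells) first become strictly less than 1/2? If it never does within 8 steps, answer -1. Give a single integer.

Step 1: max=7/3, min=2, spread=1/3
  -> spread < 1/2 first at step 1
Step 2: max=41/18, min=103/48, spread=19/144
Step 3: max=6329/2880, min=155/72, spread=43/960
Step 4: max=28447/12960, min=375703/172800, spread=10771/518400
Step 5: max=22657241/10368000, min=564283/259200, spread=85921/10368000
Step 6: max=101892703/46656000, min=1356243127/622080000, spread=6978739/1866240000
Step 7: max=81464400569/37324800000, min=8479255007/3888000000, spread=317762509/186624000000
Step 8: max=509073062929/233280000000, min=4885356105943/2239488000000, spread=8726490877/11197440000000

Answer: 1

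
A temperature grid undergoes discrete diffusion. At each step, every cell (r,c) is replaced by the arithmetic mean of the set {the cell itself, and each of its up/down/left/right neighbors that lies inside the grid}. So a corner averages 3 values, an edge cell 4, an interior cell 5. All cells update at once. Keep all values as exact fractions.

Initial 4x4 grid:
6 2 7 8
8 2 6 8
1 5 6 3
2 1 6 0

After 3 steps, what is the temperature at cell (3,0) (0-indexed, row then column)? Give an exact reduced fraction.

Step 1: cell (3,0) = 4/3
Step 2: cell (3,0) = 53/18
Step 3: cell (3,0) = 319/108
Full grid after step 3:
  10181/2160 17857/3600 20633/3600 6629/1080
  30029/7200 28187/6000 3127/600 5117/900
  26453/7200 5597/1500 8917/2000 277/60
  319/108 24323/7200 1717/480 953/240

Answer: 319/108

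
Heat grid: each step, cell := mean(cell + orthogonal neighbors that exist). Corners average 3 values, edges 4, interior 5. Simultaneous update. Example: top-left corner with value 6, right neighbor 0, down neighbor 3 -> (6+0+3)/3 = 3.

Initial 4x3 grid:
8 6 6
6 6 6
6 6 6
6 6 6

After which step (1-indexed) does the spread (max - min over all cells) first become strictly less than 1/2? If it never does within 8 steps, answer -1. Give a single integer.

Answer: 3

Derivation:
Step 1: max=20/3, min=6, spread=2/3
Step 2: max=59/9, min=6, spread=5/9
Step 3: max=689/108, min=6, spread=41/108
  -> spread < 1/2 first at step 3
Step 4: max=81977/12960, min=6, spread=4217/12960
Step 5: max=4874749/777600, min=21679/3600, spread=38417/155520
Step 6: max=291136211/46656000, min=434597/72000, spread=1903471/9331200
Step 7: max=17397149089/2799360000, min=13075759/2160000, spread=18038617/111974400
Step 8: max=1041037782851/167961600000, min=1179326759/194400000, spread=883978523/6718464000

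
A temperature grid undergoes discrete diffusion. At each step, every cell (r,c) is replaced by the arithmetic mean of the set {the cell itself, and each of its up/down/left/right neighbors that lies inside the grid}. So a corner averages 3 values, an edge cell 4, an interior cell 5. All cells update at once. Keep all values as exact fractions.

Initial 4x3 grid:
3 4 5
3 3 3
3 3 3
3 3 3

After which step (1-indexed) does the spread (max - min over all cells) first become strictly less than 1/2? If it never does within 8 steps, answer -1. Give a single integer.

Answer: 4

Derivation:
Step 1: max=4, min=3, spread=1
Step 2: max=15/4, min=3, spread=3/4
Step 3: max=2579/720, min=3, spread=419/720
Step 4: max=150803/43200, min=679/225, spread=4087/8640
  -> spread < 1/2 first at step 4
Step 5: max=328831/96000, min=164449/54000, spread=65659/172800
Step 6: max=525830263/155520000, min=1658551/540000, spread=1926703/6220800
Step 7: max=31236366517/9331200000, min=300926677/97200000, spread=93896221/373248000
Step 8: max=620036380501/186624000000, min=36352946711/11664000000, spread=61422773/298598400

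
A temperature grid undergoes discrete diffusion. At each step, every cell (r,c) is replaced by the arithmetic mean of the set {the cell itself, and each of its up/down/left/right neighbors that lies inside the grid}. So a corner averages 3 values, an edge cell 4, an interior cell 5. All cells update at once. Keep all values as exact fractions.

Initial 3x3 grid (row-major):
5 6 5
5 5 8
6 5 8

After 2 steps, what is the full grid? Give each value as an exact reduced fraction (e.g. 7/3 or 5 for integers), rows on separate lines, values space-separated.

Answer: 95/18 1363/240 217/36
1303/240 144/25 769/120
199/36 181/30 13/2

Derivation:
After step 1:
  16/3 21/4 19/3
  21/4 29/5 13/2
  16/3 6 7
After step 2:
  95/18 1363/240 217/36
  1303/240 144/25 769/120
  199/36 181/30 13/2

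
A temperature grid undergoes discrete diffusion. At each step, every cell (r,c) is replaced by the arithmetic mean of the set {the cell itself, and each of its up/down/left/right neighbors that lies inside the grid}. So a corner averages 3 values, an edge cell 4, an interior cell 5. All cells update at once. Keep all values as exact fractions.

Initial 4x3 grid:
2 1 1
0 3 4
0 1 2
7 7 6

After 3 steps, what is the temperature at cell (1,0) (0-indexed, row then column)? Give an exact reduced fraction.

Answer: 1491/800

Derivation:
Step 1: cell (1,0) = 5/4
Step 2: cell (1,0) = 121/80
Step 3: cell (1,0) = 1491/800
Full grid after step 3:
  269/180 8441/4800 733/360
  1491/800 4199/2000 5873/2400
  19969/7200 18367/6000 2641/800
  3953/1080 56993/14400 733/180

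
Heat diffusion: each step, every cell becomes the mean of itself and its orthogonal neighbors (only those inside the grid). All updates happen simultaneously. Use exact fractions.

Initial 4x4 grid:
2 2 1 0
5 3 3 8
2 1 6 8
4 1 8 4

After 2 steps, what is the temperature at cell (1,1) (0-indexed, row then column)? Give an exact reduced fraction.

Step 1: cell (1,1) = 14/5
Step 2: cell (1,1) = 73/25
Full grid after step 2:
  8/3 93/40 107/40 37/12
  59/20 73/25 369/100 369/80
  41/15 171/50 93/20 1387/240
  53/18 791/240 1207/240 215/36

Answer: 73/25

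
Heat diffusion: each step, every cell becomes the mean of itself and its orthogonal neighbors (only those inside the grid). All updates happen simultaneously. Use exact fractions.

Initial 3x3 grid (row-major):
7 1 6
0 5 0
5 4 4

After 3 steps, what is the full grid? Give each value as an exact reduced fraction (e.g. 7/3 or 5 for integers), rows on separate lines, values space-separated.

After step 1:
  8/3 19/4 7/3
  17/4 2 15/4
  3 9/2 8/3
After step 2:
  35/9 47/16 65/18
  143/48 77/20 43/16
  47/12 73/24 131/36
After step 3:
  353/108 1143/320 665/216
  10537/2880 3719/1200 1103/320
  53/16 5201/1440 1349/432

Answer: 353/108 1143/320 665/216
10537/2880 3719/1200 1103/320
53/16 5201/1440 1349/432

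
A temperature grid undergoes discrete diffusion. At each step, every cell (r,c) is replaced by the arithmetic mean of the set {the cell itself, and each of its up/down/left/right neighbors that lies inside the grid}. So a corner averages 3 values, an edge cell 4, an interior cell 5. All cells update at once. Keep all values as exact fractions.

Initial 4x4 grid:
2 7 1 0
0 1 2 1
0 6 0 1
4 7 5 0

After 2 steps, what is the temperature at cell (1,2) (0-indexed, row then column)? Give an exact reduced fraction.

Step 1: cell (1,2) = 1
Step 2: cell (1,2) = 21/10
Full grid after step 2:
  13/6 229/80 83/48 25/18
  189/80 21/10 21/10 19/24
  583/240 84/25 101/50 63/40
  35/9 449/120 133/40 11/6

Answer: 21/10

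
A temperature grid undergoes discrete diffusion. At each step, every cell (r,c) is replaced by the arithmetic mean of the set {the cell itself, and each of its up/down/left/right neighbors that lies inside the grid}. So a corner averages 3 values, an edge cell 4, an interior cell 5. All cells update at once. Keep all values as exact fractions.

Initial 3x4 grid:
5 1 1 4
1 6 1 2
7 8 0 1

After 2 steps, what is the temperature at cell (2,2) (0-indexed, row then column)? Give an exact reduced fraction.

Answer: 43/16

Derivation:
Step 1: cell (2,2) = 5/2
Step 2: cell (2,2) = 43/16
Full grid after step 2:
  31/9 161/60 7/3 73/36
  949/240 373/100 233/100 11/6
  46/9 989/240 43/16 11/6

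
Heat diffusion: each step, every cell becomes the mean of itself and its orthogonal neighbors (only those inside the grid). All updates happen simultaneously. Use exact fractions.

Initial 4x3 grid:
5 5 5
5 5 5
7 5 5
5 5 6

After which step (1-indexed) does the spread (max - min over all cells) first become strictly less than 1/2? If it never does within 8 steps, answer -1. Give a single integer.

Answer: 3

Derivation:
Step 1: max=17/3, min=5, spread=2/3
Step 2: max=331/60, min=5, spread=31/60
Step 3: max=11809/2160, min=241/48, spread=241/540
  -> spread < 1/2 first at step 3
Step 4: max=700163/129600, min=36551/7200, spread=8449/25920
Step 5: max=41814757/7776000, min=1101977/216000, spread=428717/1555200
Step 6: max=2494306943/466560000, min=33257819/6480000, spread=3989759/18662400
Step 7: max=149126428837/27993600000, min=1001411273/194400000, spread=196928221/1119744000
Step 8: max=8917708854383/1679616000000, min=30145533191/5832000000, spread=1886362363/13436928000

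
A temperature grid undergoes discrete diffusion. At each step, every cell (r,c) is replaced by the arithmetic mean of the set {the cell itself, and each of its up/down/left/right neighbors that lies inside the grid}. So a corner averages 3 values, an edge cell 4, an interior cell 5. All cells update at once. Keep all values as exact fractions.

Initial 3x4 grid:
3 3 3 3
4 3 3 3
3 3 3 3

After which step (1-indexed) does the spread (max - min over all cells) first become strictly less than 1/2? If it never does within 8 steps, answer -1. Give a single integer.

Answer: 1

Derivation:
Step 1: max=10/3, min=3, spread=1/3
  -> spread < 1/2 first at step 1
Step 2: max=787/240, min=3, spread=67/240
Step 3: max=6917/2160, min=3, spread=437/2160
Step 4: max=2749531/864000, min=3009/1000, spread=29951/172800
Step 5: max=24543821/7776000, min=10204/3375, spread=206761/1555200
Step 6: max=9787395571/3110400000, min=16365671/5400000, spread=14430763/124416000
Step 7: max=584979741689/186624000000, min=1313652727/432000000, spread=139854109/1492992000
Step 8: max=35014791890251/11197440000000, min=118491228977/38880000000, spread=7114543559/89579520000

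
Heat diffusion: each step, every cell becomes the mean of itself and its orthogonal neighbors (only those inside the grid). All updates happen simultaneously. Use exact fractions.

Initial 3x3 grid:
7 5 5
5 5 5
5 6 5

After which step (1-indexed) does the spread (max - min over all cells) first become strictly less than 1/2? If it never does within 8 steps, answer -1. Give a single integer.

Answer: 2

Derivation:
Step 1: max=17/3, min=5, spread=2/3
Step 2: max=50/9, min=77/15, spread=19/45
  -> spread < 1/2 first at step 2
Step 3: max=1469/270, min=9353/1800, spread=1321/5400
Step 4: max=174821/32400, min=677359/129600, spread=877/5184
Step 5: max=1303439/243000, min=40788173/7776000, spread=7375/62208
Step 6: max=623517539/116640000, min=2455227031/466560000, spread=62149/746496
Step 7: max=18659008829/3499200000, min=147635998757/27993600000, spread=523543/8957952
Step 8: max=2235436121201/419904000000, min=8872829031679/1679616000000, spread=4410589/107495424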